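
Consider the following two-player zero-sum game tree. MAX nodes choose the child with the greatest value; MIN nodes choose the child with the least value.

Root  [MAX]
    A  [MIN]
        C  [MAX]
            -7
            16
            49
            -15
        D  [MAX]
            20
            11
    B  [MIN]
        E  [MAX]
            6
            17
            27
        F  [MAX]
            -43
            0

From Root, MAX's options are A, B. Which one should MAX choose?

A

C (MAX): max(-7, 16, 49, -15) = 49
D (MAX): max(20, 11) = 20
A (MIN): min(49, 20) = 20
E (MAX): max(6, 17, 27) = 27
F (MAX): max(-43, 0) = 0
B (MIN): min(27, 0) = 0
Root (MAX): max(20, 0) = 20
MAX at Root wants the highest of {A=20, B=0}, so chooses A.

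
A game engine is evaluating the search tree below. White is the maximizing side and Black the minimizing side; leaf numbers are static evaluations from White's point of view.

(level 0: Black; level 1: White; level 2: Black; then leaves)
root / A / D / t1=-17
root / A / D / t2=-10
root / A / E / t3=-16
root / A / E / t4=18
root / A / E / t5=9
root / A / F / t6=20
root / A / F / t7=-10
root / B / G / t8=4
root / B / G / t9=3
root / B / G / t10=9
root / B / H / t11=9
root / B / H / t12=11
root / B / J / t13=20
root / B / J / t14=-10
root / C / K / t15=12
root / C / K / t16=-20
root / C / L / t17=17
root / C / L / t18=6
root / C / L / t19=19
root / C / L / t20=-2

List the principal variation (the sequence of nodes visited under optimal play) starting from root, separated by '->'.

root -> A -> F -> t7

D (Black): min(-17, -10) = -17
E (Black): min(-16, 18, 9) = -16
F (Black): min(20, -10) = -10
A (White): max(-17, -16, -10) = -10
G (Black): min(4, 3, 9) = 3
H (Black): min(9, 11) = 9
J (Black): min(20, -10) = -10
B (White): max(3, 9, -10) = 9
K (Black): min(12, -20) = -20
L (Black): min(17, 6, 19, -2) = -2
C (White): max(-20, -2) = -2
root (Black): min(-10, 9, -2) = -10
At root, Black picks A (lowest: -10).
At A, White picks F (highest: -10).
At F, Black picks t7 (lowest: -10).
Terminal value -10.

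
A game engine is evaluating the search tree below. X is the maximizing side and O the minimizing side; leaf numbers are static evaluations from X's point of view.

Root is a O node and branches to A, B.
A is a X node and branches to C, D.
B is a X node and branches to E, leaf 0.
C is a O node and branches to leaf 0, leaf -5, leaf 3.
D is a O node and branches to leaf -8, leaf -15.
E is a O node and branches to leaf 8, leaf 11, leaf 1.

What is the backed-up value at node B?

1

E (O): min(8, 11, 1) = 1
B (X): max(1, 0) = 1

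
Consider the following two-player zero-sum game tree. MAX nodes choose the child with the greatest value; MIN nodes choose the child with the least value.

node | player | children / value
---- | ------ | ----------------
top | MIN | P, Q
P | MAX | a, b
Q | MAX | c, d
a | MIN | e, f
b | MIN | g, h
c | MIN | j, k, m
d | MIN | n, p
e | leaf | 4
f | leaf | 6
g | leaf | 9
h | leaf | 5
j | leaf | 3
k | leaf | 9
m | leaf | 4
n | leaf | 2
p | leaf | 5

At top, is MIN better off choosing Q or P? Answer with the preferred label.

Q

c (MIN): min(3, 9, 4) = 3
d (MIN): min(2, 5) = 2
Q (MAX): max(3, 2) = 3
a (MIN): min(4, 6) = 4
b (MIN): min(9, 5) = 5
P (MAX): max(4, 5) = 5
MIN prefers the lower value; Q=3, P=5. Q is better since 3 < 5.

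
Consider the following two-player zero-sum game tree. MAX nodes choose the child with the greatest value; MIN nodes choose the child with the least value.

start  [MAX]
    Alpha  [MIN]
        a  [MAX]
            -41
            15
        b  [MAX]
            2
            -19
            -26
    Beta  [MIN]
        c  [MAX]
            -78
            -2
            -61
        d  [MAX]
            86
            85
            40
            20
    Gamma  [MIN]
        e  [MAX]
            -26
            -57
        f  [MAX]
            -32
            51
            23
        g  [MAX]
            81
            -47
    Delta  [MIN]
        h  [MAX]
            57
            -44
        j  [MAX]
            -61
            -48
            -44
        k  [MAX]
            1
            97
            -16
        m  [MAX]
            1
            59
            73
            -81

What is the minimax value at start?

2

a (MAX): max(-41, 15) = 15
b (MAX): max(2, -19, -26) = 2
Alpha (MIN): min(15, 2) = 2
c (MAX): max(-78, -2, -61) = -2
d (MAX): max(86, 85, 40, 20) = 86
Beta (MIN): min(-2, 86) = -2
e (MAX): max(-26, -57) = -26
f (MAX): max(-32, 51, 23) = 51
g (MAX): max(81, -47) = 81
Gamma (MIN): min(-26, 51, 81) = -26
h (MAX): max(57, -44) = 57
j (MAX): max(-61, -48, -44) = -44
k (MAX): max(1, 97, -16) = 97
m (MAX): max(1, 59, 73, -81) = 73
Delta (MIN): min(57, -44, 97, 73) = -44
start (MAX): max(2, -2, -26, -44) = 2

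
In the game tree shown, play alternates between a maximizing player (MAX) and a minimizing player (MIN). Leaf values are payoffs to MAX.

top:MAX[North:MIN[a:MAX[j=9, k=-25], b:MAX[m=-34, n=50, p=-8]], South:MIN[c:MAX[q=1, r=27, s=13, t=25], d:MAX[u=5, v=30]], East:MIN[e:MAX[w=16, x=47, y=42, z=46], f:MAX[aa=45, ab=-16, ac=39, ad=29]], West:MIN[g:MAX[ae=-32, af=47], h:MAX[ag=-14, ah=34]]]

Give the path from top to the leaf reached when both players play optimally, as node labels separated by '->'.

a (MAX): max(9, -25) = 9
b (MAX): max(-34, 50, -8) = 50
North (MIN): min(9, 50) = 9
c (MAX): max(1, 27, 13, 25) = 27
d (MAX): max(5, 30) = 30
South (MIN): min(27, 30) = 27
e (MAX): max(16, 47, 42, 46) = 47
f (MAX): max(45, -16, 39, 29) = 45
East (MIN): min(47, 45) = 45
g (MAX): max(-32, 47) = 47
h (MAX): max(-14, 34) = 34
West (MIN): min(47, 34) = 34
top (MAX): max(9, 27, 45, 34) = 45
At top, MAX picks East (highest: 45).
At East, MIN picks f (lowest: 45).
At f, MAX picks aa (highest: 45).
Terminal value 45.

top -> East -> f -> aa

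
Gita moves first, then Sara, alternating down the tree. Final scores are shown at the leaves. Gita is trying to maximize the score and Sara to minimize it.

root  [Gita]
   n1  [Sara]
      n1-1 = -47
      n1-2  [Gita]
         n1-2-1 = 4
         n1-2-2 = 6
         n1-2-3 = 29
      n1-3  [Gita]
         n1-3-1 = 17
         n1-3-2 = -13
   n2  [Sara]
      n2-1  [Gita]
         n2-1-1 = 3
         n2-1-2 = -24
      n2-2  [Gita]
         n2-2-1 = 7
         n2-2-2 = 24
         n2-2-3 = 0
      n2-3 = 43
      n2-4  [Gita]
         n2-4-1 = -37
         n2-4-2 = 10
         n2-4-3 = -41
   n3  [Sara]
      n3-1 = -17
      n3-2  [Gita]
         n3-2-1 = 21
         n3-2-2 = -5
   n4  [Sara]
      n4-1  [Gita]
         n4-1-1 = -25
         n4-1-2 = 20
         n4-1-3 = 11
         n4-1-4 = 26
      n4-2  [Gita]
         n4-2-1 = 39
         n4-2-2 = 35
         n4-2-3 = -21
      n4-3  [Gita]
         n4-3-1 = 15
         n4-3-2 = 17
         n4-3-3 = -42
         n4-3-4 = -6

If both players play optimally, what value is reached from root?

17

n1-2 (Gita): max(4, 6, 29) = 29
n1-3 (Gita): max(17, -13) = 17
n1 (Sara): min(-47, 29, 17) = -47
n2-1 (Gita): max(3, -24) = 3
n2-2 (Gita): max(7, 24, 0) = 24
n2-4 (Gita): max(-37, 10, -41) = 10
n2 (Sara): min(3, 24, 43, 10) = 3
n3-2 (Gita): max(21, -5) = 21
n3 (Sara): min(-17, 21) = -17
n4-1 (Gita): max(-25, 20, 11, 26) = 26
n4-2 (Gita): max(39, 35, -21) = 39
n4-3 (Gita): max(15, 17, -42, -6) = 17
n4 (Sara): min(26, 39, 17) = 17
root (Gita): max(-47, 3, -17, 17) = 17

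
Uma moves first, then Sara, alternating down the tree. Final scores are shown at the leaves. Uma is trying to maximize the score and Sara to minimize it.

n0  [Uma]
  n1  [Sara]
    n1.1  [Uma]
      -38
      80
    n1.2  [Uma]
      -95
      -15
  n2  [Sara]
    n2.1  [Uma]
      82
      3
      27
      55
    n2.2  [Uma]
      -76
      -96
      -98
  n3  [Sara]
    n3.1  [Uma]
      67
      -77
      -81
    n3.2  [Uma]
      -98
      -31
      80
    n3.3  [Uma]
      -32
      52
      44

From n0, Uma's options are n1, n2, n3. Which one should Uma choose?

n3

n1.1 (Uma): max(-38, 80) = 80
n1.2 (Uma): max(-95, -15) = -15
n1 (Sara): min(80, -15) = -15
n2.1 (Uma): max(82, 3, 27, 55) = 82
n2.2 (Uma): max(-76, -96, -98) = -76
n2 (Sara): min(82, -76) = -76
n3.1 (Uma): max(67, -77, -81) = 67
n3.2 (Uma): max(-98, -31, 80) = 80
n3.3 (Uma): max(-32, 52, 44) = 52
n3 (Sara): min(67, 80, 52) = 52
n0 (Uma): max(-15, -76, 52) = 52
Uma at n0 wants the highest of {n1=-15, n2=-76, n3=52}, so chooses n3.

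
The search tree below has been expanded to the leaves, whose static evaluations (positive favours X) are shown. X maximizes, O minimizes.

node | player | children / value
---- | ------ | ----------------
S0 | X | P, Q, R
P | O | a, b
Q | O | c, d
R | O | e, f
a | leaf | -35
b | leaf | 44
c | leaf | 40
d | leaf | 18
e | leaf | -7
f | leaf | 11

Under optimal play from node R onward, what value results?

R (O): min(-7, 11) = -7

-7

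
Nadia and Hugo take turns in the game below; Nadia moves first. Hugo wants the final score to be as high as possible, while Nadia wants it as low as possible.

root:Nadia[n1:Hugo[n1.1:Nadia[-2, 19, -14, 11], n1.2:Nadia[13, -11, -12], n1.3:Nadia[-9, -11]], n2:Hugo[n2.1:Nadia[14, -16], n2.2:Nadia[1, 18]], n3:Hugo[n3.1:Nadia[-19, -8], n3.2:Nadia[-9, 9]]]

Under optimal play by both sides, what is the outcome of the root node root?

-11

n1.1 (Nadia): min(-2, 19, -14, 11) = -14
n1.2 (Nadia): min(13, -11, -12) = -12
n1.3 (Nadia): min(-9, -11) = -11
n1 (Hugo): max(-14, -12, -11) = -11
n2.1 (Nadia): min(14, -16) = -16
n2.2 (Nadia): min(1, 18) = 1
n2 (Hugo): max(-16, 1) = 1
n3.1 (Nadia): min(-19, -8) = -19
n3.2 (Nadia): min(-9, 9) = -9
n3 (Hugo): max(-19, -9) = -9
root (Nadia): min(-11, 1, -9) = -11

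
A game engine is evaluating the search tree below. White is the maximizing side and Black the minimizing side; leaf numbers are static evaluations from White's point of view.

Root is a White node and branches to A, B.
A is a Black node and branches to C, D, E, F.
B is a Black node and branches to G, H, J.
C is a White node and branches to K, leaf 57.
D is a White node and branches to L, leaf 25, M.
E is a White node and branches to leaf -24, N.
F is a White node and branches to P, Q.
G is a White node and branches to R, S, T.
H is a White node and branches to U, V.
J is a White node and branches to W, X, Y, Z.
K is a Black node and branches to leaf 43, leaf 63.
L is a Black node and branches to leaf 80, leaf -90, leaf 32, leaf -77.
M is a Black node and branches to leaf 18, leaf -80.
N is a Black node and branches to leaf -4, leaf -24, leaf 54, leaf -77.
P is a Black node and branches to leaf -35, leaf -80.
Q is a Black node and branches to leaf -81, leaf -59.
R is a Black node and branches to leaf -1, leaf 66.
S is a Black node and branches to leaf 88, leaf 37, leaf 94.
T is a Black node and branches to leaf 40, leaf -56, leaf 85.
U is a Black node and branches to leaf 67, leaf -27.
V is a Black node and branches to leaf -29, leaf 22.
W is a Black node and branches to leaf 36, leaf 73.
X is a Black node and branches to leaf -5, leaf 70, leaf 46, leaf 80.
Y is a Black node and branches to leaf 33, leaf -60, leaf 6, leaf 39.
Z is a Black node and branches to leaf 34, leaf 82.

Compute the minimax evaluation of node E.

-24

N (Black): min(-4, -24, 54, -77) = -77
E (White): max(-24, -77) = -24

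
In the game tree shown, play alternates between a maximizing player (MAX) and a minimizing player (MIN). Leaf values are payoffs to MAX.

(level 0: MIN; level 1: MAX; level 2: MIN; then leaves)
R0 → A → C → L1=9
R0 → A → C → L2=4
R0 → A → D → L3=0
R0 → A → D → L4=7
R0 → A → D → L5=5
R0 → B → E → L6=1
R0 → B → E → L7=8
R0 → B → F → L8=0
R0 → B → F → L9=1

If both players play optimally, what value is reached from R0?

C (MIN): min(9, 4) = 4
D (MIN): min(0, 7, 5) = 0
A (MAX): max(4, 0) = 4
E (MIN): min(1, 8) = 1
F (MIN): min(0, 1) = 0
B (MAX): max(1, 0) = 1
R0 (MIN): min(4, 1) = 1

1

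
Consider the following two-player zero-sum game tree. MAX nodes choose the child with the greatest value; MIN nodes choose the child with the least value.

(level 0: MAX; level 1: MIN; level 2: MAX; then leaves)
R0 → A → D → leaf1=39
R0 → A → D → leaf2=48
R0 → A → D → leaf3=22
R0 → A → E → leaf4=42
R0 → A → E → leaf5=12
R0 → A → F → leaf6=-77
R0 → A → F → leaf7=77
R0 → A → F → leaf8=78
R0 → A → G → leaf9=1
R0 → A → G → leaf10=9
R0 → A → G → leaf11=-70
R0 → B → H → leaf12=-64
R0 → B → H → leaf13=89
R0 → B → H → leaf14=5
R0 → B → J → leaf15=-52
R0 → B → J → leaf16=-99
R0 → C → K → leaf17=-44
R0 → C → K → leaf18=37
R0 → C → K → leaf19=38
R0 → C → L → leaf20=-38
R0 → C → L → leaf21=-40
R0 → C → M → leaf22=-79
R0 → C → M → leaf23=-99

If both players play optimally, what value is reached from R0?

9

D (MAX): max(39, 48, 22) = 48
E (MAX): max(42, 12) = 42
F (MAX): max(-77, 77, 78) = 78
G (MAX): max(1, 9, -70) = 9
A (MIN): min(48, 42, 78, 9) = 9
H (MAX): max(-64, 89, 5) = 89
J (MAX): max(-52, -99) = -52
B (MIN): min(89, -52) = -52
K (MAX): max(-44, 37, 38) = 38
L (MAX): max(-38, -40) = -38
M (MAX): max(-79, -99) = -79
C (MIN): min(38, -38, -79) = -79
R0 (MAX): max(9, -52, -79) = 9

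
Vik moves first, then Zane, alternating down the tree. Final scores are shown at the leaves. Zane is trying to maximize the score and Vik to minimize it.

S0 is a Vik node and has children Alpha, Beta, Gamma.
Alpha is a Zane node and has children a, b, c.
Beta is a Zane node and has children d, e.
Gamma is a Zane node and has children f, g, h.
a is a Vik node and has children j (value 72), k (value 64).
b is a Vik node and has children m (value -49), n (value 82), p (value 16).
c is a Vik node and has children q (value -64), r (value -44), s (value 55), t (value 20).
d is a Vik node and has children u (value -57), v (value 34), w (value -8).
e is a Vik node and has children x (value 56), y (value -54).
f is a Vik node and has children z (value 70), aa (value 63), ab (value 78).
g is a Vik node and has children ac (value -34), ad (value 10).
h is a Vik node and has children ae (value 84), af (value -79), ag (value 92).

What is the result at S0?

a (Vik): min(72, 64) = 64
b (Vik): min(-49, 82, 16) = -49
c (Vik): min(-64, -44, 55, 20) = -64
Alpha (Zane): max(64, -49, -64) = 64
d (Vik): min(-57, 34, -8) = -57
e (Vik): min(56, -54) = -54
Beta (Zane): max(-57, -54) = -54
f (Vik): min(70, 63, 78) = 63
g (Vik): min(-34, 10) = -34
h (Vik): min(84, -79, 92) = -79
Gamma (Zane): max(63, -34, -79) = 63
S0 (Vik): min(64, -54, 63) = -54

-54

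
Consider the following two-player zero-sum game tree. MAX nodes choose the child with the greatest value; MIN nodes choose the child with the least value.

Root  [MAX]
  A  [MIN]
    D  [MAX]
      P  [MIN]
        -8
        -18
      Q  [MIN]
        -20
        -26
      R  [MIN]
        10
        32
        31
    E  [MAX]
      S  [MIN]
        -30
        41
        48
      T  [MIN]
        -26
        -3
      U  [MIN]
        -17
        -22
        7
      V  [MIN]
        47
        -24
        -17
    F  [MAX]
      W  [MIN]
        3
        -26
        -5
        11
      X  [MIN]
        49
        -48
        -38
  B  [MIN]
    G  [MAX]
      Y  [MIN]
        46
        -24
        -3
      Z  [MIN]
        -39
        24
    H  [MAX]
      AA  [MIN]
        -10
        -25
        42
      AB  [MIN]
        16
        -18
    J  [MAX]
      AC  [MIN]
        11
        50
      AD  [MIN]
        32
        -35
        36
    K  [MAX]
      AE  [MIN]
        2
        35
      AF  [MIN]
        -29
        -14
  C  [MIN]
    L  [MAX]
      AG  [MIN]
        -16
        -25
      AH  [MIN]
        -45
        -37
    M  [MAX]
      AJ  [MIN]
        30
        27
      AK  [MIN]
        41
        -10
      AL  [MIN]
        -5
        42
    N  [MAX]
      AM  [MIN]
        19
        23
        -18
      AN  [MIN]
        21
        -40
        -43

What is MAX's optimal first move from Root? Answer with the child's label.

B

P (MIN): min(-8, -18) = -18
Q (MIN): min(-20, -26) = -26
R (MIN): min(10, 32, 31) = 10
D (MAX): max(-18, -26, 10) = 10
S (MIN): min(-30, 41, 48) = -30
T (MIN): min(-26, -3) = -26
U (MIN): min(-17, -22, 7) = -22
V (MIN): min(47, -24, -17) = -24
E (MAX): max(-30, -26, -22, -24) = -22
W (MIN): min(3, -26, -5, 11) = -26
X (MIN): min(49, -48, -38) = -48
F (MAX): max(-26, -48) = -26
A (MIN): min(10, -22, -26) = -26
Y (MIN): min(46, -24, -3) = -24
Z (MIN): min(-39, 24) = -39
G (MAX): max(-24, -39) = -24
AA (MIN): min(-10, -25, 42) = -25
AB (MIN): min(16, -18) = -18
H (MAX): max(-25, -18) = -18
AC (MIN): min(11, 50) = 11
AD (MIN): min(32, -35, 36) = -35
J (MAX): max(11, -35) = 11
AE (MIN): min(2, 35) = 2
AF (MIN): min(-29, -14) = -29
K (MAX): max(2, -29) = 2
B (MIN): min(-24, -18, 11, 2) = -24
AG (MIN): min(-16, -25) = -25
AH (MIN): min(-45, -37) = -45
L (MAX): max(-25, -45) = -25
AJ (MIN): min(30, 27) = 27
AK (MIN): min(41, -10) = -10
AL (MIN): min(-5, 42) = -5
M (MAX): max(27, -10, -5) = 27
AM (MIN): min(19, 23, -18) = -18
AN (MIN): min(21, -40, -43) = -43
N (MAX): max(-18, -43) = -18
C (MIN): min(-25, 27, -18) = -25
Root (MAX): max(-26, -24, -25) = -24
MAX at Root wants the highest of {A=-26, B=-24, C=-25}, so chooses B.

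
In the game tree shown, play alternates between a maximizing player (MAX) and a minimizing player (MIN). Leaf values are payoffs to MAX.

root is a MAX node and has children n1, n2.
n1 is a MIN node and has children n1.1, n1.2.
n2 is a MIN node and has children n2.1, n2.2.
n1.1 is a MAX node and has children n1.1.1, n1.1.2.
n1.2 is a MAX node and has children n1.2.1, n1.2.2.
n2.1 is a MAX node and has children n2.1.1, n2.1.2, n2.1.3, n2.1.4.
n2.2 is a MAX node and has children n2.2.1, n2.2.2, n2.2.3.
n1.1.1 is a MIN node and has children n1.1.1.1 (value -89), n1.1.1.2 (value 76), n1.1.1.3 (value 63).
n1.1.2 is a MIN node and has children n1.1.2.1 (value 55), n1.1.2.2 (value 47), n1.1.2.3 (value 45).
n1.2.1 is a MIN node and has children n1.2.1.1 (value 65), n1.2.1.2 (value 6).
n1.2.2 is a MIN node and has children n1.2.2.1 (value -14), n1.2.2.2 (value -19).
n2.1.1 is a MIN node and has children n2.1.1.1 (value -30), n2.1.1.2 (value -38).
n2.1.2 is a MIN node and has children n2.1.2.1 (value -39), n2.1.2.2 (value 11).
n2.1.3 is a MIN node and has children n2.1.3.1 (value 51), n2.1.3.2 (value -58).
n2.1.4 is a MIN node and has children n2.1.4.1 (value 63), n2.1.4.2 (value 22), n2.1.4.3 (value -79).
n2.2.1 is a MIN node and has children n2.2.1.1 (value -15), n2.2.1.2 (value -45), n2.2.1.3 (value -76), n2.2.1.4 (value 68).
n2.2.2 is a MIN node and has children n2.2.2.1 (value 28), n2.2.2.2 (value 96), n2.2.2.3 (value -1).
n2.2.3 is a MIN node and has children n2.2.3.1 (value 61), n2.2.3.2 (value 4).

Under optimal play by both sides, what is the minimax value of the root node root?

6

n1.1.1 (MIN): min(-89, 76, 63) = -89
n1.1.2 (MIN): min(55, 47, 45) = 45
n1.1 (MAX): max(-89, 45) = 45
n1.2.1 (MIN): min(65, 6) = 6
n1.2.2 (MIN): min(-14, -19) = -19
n1.2 (MAX): max(6, -19) = 6
n1 (MIN): min(45, 6) = 6
n2.1.1 (MIN): min(-30, -38) = -38
n2.1.2 (MIN): min(-39, 11) = -39
n2.1.3 (MIN): min(51, -58) = -58
n2.1.4 (MIN): min(63, 22, -79) = -79
n2.1 (MAX): max(-38, -39, -58, -79) = -38
n2.2.1 (MIN): min(-15, -45, -76, 68) = -76
n2.2.2 (MIN): min(28, 96, -1) = -1
n2.2.3 (MIN): min(61, 4) = 4
n2.2 (MAX): max(-76, -1, 4) = 4
n2 (MIN): min(-38, 4) = -38
root (MAX): max(6, -38) = 6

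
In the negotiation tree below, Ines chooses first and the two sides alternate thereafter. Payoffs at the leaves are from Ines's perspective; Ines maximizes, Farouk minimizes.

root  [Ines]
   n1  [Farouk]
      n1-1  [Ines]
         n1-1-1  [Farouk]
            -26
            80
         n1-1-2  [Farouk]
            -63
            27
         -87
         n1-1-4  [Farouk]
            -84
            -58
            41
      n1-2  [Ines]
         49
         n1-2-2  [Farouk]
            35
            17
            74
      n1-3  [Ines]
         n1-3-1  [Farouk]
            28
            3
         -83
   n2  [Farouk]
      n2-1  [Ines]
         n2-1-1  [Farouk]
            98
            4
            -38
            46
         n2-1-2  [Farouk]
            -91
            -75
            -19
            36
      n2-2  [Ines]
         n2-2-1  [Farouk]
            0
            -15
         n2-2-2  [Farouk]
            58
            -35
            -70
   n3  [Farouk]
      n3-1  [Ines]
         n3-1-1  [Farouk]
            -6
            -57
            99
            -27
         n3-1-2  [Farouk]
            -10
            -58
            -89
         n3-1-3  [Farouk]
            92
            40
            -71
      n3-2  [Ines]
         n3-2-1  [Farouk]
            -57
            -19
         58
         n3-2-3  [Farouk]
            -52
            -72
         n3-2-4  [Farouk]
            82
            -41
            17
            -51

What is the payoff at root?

n1-1-1 (Farouk): min(-26, 80) = -26
n1-1-2 (Farouk): min(-63, 27) = -63
n1-1-4 (Farouk): min(-84, -58, 41) = -84
n1-1 (Ines): max(-26, -63, -87, -84) = -26
n1-2-2 (Farouk): min(35, 17, 74) = 17
n1-2 (Ines): max(49, 17) = 49
n1-3-1 (Farouk): min(28, 3) = 3
n1-3 (Ines): max(3, -83) = 3
n1 (Farouk): min(-26, 49, 3) = -26
n2-1-1 (Farouk): min(98, 4, -38, 46) = -38
n2-1-2 (Farouk): min(-91, -75, -19, 36) = -91
n2-1 (Ines): max(-38, -91) = -38
n2-2-1 (Farouk): min(0, -15) = -15
n2-2-2 (Farouk): min(58, -35, -70) = -70
n2-2 (Ines): max(-15, -70) = -15
n2 (Farouk): min(-38, -15) = -38
n3-1-1 (Farouk): min(-6, -57, 99, -27) = -57
n3-1-2 (Farouk): min(-10, -58, -89) = -89
n3-1-3 (Farouk): min(92, 40, -71) = -71
n3-1 (Ines): max(-57, -89, -71) = -57
n3-2-1 (Farouk): min(-57, -19) = -57
n3-2-3 (Farouk): min(-52, -72) = -72
n3-2-4 (Farouk): min(82, -41, 17, -51) = -51
n3-2 (Ines): max(-57, 58, -72, -51) = 58
n3 (Farouk): min(-57, 58) = -57
root (Ines): max(-26, -38, -57) = -26

-26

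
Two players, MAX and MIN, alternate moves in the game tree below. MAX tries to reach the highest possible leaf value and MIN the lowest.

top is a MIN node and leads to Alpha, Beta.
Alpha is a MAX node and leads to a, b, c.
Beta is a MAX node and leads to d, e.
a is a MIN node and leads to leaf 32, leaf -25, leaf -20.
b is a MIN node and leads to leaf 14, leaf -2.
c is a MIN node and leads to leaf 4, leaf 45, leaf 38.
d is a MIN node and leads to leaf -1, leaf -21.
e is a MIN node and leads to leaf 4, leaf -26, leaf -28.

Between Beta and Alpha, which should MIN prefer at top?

Beta

d (MIN): min(-1, -21) = -21
e (MIN): min(4, -26, -28) = -28
Beta (MAX): max(-21, -28) = -21
a (MIN): min(32, -25, -20) = -25
b (MIN): min(14, -2) = -2
c (MIN): min(4, 45, 38) = 4
Alpha (MAX): max(-25, -2, 4) = 4
MIN prefers the lower value; Beta=-21, Alpha=4. Beta is better since -21 < 4.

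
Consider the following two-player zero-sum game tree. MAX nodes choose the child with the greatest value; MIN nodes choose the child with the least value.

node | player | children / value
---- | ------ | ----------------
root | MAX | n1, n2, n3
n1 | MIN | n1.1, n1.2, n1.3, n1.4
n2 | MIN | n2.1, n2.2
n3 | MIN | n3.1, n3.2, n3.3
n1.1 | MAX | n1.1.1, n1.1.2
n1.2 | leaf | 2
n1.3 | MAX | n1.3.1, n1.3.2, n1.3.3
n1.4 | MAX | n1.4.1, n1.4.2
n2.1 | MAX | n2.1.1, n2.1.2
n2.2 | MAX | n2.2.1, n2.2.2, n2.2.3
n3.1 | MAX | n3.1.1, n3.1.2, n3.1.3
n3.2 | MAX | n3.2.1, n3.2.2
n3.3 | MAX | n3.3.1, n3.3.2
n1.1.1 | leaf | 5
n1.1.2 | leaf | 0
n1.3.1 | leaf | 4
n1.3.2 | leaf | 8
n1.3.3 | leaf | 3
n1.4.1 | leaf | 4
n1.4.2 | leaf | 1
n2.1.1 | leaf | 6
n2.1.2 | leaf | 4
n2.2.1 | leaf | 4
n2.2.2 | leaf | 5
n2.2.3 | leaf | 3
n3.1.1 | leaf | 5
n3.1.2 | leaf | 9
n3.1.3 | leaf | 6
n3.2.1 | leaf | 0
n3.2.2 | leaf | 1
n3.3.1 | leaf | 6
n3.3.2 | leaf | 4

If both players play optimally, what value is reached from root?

5

n1.1 (MAX): max(5, 0) = 5
n1.3 (MAX): max(4, 8, 3) = 8
n1.4 (MAX): max(4, 1) = 4
n1 (MIN): min(5, 2, 8, 4) = 2
n2.1 (MAX): max(6, 4) = 6
n2.2 (MAX): max(4, 5, 3) = 5
n2 (MIN): min(6, 5) = 5
n3.1 (MAX): max(5, 9, 6) = 9
n3.2 (MAX): max(0, 1) = 1
n3.3 (MAX): max(6, 4) = 6
n3 (MIN): min(9, 1, 6) = 1
root (MAX): max(2, 5, 1) = 5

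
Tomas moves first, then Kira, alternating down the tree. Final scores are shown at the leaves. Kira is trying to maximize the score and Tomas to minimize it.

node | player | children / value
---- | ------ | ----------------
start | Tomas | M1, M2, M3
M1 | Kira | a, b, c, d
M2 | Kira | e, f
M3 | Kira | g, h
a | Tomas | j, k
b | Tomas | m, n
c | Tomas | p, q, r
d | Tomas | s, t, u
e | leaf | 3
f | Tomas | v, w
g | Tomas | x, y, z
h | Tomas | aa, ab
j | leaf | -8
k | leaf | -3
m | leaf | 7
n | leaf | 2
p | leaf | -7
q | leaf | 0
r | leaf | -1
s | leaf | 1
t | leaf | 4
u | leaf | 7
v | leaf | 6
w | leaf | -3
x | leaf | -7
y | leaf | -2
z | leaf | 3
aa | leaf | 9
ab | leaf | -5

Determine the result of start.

-5

a (Tomas): min(-8, -3) = -8
b (Tomas): min(7, 2) = 2
c (Tomas): min(-7, 0, -1) = -7
d (Tomas): min(1, 4, 7) = 1
M1 (Kira): max(-8, 2, -7, 1) = 2
f (Tomas): min(6, -3) = -3
M2 (Kira): max(3, -3) = 3
g (Tomas): min(-7, -2, 3) = -7
h (Tomas): min(9, -5) = -5
M3 (Kira): max(-7, -5) = -5
start (Tomas): min(2, 3, -5) = -5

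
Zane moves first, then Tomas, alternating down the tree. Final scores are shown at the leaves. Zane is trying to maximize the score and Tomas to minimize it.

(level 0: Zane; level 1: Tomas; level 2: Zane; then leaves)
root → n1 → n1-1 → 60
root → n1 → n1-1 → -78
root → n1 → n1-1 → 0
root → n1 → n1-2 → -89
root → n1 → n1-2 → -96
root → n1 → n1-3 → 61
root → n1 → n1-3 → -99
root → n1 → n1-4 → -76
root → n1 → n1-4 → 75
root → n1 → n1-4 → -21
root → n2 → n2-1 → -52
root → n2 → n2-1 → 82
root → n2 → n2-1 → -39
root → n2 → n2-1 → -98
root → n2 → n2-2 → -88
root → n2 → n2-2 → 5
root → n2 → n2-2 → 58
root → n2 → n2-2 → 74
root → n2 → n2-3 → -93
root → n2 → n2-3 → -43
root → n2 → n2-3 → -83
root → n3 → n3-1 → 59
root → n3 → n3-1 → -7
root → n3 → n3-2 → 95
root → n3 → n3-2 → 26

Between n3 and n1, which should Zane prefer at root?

n3-1 (Zane): max(59, -7) = 59
n3-2 (Zane): max(95, 26) = 95
n3 (Tomas): min(59, 95) = 59
n1-1 (Zane): max(60, -78, 0) = 60
n1-2 (Zane): max(-89, -96) = -89
n1-3 (Zane): max(61, -99) = 61
n1-4 (Zane): max(-76, 75, -21) = 75
n1 (Tomas): min(60, -89, 61, 75) = -89
Zane prefers the higher value; n3=59, n1=-89. n3 is better since 59 > -89.

n3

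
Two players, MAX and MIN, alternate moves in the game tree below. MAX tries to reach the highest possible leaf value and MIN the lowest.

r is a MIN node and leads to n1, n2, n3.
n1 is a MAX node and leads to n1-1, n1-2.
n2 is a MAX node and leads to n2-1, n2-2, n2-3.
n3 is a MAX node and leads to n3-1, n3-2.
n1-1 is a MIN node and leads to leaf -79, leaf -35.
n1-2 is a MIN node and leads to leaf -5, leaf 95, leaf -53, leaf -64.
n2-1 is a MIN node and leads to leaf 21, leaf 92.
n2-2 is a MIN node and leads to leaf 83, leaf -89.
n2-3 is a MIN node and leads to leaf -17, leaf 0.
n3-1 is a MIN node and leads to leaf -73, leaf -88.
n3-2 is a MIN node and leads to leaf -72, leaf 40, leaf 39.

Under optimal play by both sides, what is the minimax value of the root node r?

n1-1 (MIN): min(-79, -35) = -79
n1-2 (MIN): min(-5, 95, -53, -64) = -64
n1 (MAX): max(-79, -64) = -64
n2-1 (MIN): min(21, 92) = 21
n2-2 (MIN): min(83, -89) = -89
n2-3 (MIN): min(-17, 0) = -17
n2 (MAX): max(21, -89, -17) = 21
n3-1 (MIN): min(-73, -88) = -88
n3-2 (MIN): min(-72, 40, 39) = -72
n3 (MAX): max(-88, -72) = -72
r (MIN): min(-64, 21, -72) = -72

-72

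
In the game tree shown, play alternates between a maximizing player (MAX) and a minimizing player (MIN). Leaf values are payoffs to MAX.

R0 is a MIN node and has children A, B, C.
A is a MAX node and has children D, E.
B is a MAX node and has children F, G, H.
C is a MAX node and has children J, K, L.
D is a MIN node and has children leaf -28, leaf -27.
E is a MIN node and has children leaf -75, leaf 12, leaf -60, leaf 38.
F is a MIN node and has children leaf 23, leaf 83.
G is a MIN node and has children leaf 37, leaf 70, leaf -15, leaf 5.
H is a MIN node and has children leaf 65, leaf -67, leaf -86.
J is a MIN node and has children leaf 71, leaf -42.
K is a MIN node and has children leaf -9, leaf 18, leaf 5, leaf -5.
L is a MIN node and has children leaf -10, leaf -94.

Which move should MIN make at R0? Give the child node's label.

A

D (MIN): min(-28, -27) = -28
E (MIN): min(-75, 12, -60, 38) = -75
A (MAX): max(-28, -75) = -28
F (MIN): min(23, 83) = 23
G (MIN): min(37, 70, -15, 5) = -15
H (MIN): min(65, -67, -86) = -86
B (MAX): max(23, -15, -86) = 23
J (MIN): min(71, -42) = -42
K (MIN): min(-9, 18, 5, -5) = -9
L (MIN): min(-10, -94) = -94
C (MAX): max(-42, -9, -94) = -9
R0 (MIN): min(-28, 23, -9) = -28
MIN at R0 wants the lowest of {A=-28, B=23, C=-9}, so chooses A.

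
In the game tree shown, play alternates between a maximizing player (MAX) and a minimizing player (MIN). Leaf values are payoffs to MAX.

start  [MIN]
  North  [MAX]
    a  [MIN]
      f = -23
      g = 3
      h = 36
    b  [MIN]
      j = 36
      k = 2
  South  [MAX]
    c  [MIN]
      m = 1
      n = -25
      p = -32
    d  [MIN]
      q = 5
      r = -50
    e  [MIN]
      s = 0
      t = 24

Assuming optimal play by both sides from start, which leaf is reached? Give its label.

s

a (MIN): min(-23, 3, 36) = -23
b (MIN): min(36, 2) = 2
North (MAX): max(-23, 2) = 2
c (MIN): min(1, -25, -32) = -32
d (MIN): min(5, -50) = -50
e (MIN): min(0, 24) = 0
South (MAX): max(-32, -50, 0) = 0
start (MIN): min(2, 0) = 0
At start, MIN picks South (lowest: 0).
At South, MAX picks e (highest: 0).
At e, MIN picks s (lowest: 0).
Terminal value 0.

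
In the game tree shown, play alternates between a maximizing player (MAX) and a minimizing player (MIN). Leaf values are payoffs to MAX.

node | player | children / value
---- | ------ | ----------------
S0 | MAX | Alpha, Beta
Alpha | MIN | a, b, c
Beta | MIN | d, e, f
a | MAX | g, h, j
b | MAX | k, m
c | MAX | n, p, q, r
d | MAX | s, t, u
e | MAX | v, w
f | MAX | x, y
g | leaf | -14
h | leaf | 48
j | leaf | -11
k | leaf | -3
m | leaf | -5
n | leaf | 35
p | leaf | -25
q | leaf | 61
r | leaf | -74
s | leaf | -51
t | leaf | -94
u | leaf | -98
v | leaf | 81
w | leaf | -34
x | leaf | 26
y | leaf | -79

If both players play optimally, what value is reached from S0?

a (MAX): max(-14, 48, -11) = 48
b (MAX): max(-3, -5) = -3
c (MAX): max(35, -25, 61, -74) = 61
Alpha (MIN): min(48, -3, 61) = -3
d (MAX): max(-51, -94, -98) = -51
e (MAX): max(81, -34) = 81
f (MAX): max(26, -79) = 26
Beta (MIN): min(-51, 81, 26) = -51
S0 (MAX): max(-3, -51) = -3

-3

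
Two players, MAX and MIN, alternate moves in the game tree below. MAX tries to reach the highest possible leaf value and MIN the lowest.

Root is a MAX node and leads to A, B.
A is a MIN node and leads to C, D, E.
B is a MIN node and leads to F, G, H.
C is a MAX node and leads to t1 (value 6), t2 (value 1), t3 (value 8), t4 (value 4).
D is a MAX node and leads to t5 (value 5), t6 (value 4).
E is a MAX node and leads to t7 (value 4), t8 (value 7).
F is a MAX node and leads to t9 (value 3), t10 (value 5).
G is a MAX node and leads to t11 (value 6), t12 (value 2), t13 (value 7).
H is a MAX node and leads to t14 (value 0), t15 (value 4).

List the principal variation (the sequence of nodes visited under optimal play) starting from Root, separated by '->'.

C (MAX): max(6, 1, 8, 4) = 8
D (MAX): max(5, 4) = 5
E (MAX): max(4, 7) = 7
A (MIN): min(8, 5, 7) = 5
F (MAX): max(3, 5) = 5
G (MAX): max(6, 2, 7) = 7
H (MAX): max(0, 4) = 4
B (MIN): min(5, 7, 4) = 4
Root (MAX): max(5, 4) = 5
At Root, MAX picks A (highest: 5).
At A, MIN picks D (lowest: 5).
At D, MAX picks t5 (highest: 5).
Terminal value 5.

Root -> A -> D -> t5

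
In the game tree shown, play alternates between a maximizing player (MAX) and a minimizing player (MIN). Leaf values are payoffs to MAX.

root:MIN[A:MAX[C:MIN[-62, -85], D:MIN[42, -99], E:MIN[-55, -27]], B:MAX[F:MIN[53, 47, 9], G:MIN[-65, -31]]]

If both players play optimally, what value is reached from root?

C (MIN): min(-62, -85) = -85
D (MIN): min(42, -99) = -99
E (MIN): min(-55, -27) = -55
A (MAX): max(-85, -99, -55) = -55
F (MIN): min(53, 47, 9) = 9
G (MIN): min(-65, -31) = -65
B (MAX): max(9, -65) = 9
root (MIN): min(-55, 9) = -55

-55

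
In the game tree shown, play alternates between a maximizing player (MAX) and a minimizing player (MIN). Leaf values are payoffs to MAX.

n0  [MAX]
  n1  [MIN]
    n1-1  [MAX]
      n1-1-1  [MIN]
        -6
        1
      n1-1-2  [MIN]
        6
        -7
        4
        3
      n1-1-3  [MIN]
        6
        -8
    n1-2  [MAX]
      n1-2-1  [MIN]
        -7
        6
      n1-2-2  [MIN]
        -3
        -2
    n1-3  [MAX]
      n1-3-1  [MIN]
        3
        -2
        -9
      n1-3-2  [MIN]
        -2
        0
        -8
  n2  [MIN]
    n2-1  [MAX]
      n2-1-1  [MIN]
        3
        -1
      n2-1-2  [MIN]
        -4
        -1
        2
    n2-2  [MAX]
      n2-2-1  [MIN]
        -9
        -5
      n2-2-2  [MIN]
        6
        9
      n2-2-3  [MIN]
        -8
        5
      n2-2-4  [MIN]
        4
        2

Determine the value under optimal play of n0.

n1-1-1 (MIN): min(-6, 1) = -6
n1-1-2 (MIN): min(6, -7, 4, 3) = -7
n1-1-3 (MIN): min(6, -8) = -8
n1-1 (MAX): max(-6, -7, -8) = -6
n1-2-1 (MIN): min(-7, 6) = -7
n1-2-2 (MIN): min(-3, -2) = -3
n1-2 (MAX): max(-7, -3) = -3
n1-3-1 (MIN): min(3, -2, -9) = -9
n1-3-2 (MIN): min(-2, 0, -8) = -8
n1-3 (MAX): max(-9, -8) = -8
n1 (MIN): min(-6, -3, -8) = -8
n2-1-1 (MIN): min(3, -1) = -1
n2-1-2 (MIN): min(-4, -1, 2) = -4
n2-1 (MAX): max(-1, -4) = -1
n2-2-1 (MIN): min(-9, -5) = -9
n2-2-2 (MIN): min(6, 9) = 6
n2-2-3 (MIN): min(-8, 5) = -8
n2-2-4 (MIN): min(4, 2) = 2
n2-2 (MAX): max(-9, 6, -8, 2) = 6
n2 (MIN): min(-1, 6) = -1
n0 (MAX): max(-8, -1) = -1

-1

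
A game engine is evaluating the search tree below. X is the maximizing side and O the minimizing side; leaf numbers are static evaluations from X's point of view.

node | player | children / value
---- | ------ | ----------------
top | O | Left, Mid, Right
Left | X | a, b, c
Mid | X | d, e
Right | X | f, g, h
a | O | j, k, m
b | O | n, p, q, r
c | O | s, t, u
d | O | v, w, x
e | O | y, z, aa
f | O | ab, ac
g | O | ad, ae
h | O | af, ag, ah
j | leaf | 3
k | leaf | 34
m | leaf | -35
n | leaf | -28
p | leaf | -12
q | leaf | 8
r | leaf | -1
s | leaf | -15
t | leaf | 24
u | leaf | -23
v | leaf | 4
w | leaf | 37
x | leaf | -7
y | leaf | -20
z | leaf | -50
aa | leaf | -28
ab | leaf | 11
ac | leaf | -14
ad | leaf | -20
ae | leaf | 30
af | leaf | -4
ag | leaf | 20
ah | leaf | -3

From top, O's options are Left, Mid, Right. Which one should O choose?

Left

a (O): min(3, 34, -35) = -35
b (O): min(-28, -12, 8, -1) = -28
c (O): min(-15, 24, -23) = -23
Left (X): max(-35, -28, -23) = -23
d (O): min(4, 37, -7) = -7
e (O): min(-20, -50, -28) = -50
Mid (X): max(-7, -50) = -7
f (O): min(11, -14) = -14
g (O): min(-20, 30) = -20
h (O): min(-4, 20, -3) = -4
Right (X): max(-14, -20, -4) = -4
top (O): min(-23, -7, -4) = -23
O at top wants the lowest of {Left=-23, Mid=-7, Right=-4}, so chooses Left.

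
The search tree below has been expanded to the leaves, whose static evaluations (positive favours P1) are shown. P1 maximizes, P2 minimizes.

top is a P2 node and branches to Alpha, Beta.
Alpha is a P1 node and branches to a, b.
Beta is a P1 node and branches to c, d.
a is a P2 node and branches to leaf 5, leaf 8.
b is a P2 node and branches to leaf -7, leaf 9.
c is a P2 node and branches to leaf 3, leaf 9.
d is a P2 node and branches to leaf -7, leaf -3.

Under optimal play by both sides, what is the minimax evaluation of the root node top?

a (P2): min(5, 8) = 5
b (P2): min(-7, 9) = -7
Alpha (P1): max(5, -7) = 5
c (P2): min(3, 9) = 3
d (P2): min(-7, -3) = -7
Beta (P1): max(3, -7) = 3
top (P2): min(5, 3) = 3

3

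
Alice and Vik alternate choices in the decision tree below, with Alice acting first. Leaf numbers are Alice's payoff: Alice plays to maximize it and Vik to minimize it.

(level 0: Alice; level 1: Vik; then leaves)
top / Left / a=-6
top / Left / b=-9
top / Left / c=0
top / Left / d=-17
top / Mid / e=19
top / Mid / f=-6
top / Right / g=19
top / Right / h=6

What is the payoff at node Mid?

Mid (Vik): min(19, -6) = -6

-6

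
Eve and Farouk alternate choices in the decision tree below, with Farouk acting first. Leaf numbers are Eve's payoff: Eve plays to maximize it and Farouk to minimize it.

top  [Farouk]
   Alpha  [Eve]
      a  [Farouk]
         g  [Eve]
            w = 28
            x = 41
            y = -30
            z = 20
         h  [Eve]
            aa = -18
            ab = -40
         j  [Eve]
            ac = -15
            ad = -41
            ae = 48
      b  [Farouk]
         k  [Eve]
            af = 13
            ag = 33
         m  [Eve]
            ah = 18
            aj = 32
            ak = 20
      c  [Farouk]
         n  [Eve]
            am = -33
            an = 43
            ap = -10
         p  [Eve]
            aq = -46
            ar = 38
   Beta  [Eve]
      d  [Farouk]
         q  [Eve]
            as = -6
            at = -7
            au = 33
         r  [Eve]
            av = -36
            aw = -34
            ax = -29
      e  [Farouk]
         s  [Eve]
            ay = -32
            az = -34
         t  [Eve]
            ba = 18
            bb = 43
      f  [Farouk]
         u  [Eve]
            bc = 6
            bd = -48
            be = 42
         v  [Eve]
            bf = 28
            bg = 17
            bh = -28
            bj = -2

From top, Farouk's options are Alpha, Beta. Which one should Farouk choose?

Beta

g (Eve): max(28, 41, -30, 20) = 41
h (Eve): max(-18, -40) = -18
j (Eve): max(-15, -41, 48) = 48
a (Farouk): min(41, -18, 48) = -18
k (Eve): max(13, 33) = 33
m (Eve): max(18, 32, 20) = 32
b (Farouk): min(33, 32) = 32
n (Eve): max(-33, 43, -10) = 43
p (Eve): max(-46, 38) = 38
c (Farouk): min(43, 38) = 38
Alpha (Eve): max(-18, 32, 38) = 38
q (Eve): max(-6, -7, 33) = 33
r (Eve): max(-36, -34, -29) = -29
d (Farouk): min(33, -29) = -29
s (Eve): max(-32, -34) = -32
t (Eve): max(18, 43) = 43
e (Farouk): min(-32, 43) = -32
u (Eve): max(6, -48, 42) = 42
v (Eve): max(28, 17, -28, -2) = 28
f (Farouk): min(42, 28) = 28
Beta (Eve): max(-29, -32, 28) = 28
top (Farouk): min(38, 28) = 28
Farouk at top wants the lowest of {Alpha=38, Beta=28}, so chooses Beta.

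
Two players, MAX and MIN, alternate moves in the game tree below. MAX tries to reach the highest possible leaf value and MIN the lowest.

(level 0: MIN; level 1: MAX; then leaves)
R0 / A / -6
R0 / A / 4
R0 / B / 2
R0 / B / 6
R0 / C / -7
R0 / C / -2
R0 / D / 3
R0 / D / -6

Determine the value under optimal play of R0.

-2

A (MAX): max(-6, 4) = 4
B (MAX): max(2, 6) = 6
C (MAX): max(-7, -2) = -2
D (MAX): max(3, -6) = 3
R0 (MIN): min(4, 6, -2, 3) = -2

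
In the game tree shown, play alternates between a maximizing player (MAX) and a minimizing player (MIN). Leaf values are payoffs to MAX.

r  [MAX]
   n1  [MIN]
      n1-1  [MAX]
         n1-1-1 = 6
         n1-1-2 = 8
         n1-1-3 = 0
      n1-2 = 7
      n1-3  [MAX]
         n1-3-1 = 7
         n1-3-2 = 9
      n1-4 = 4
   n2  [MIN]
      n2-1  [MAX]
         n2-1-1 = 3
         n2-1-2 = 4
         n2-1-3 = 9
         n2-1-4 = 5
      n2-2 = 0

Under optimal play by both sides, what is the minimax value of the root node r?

n1-1 (MAX): max(6, 8, 0) = 8
n1-3 (MAX): max(7, 9) = 9
n1 (MIN): min(8, 7, 9, 4) = 4
n2-1 (MAX): max(3, 4, 9, 5) = 9
n2 (MIN): min(9, 0) = 0
r (MAX): max(4, 0) = 4

4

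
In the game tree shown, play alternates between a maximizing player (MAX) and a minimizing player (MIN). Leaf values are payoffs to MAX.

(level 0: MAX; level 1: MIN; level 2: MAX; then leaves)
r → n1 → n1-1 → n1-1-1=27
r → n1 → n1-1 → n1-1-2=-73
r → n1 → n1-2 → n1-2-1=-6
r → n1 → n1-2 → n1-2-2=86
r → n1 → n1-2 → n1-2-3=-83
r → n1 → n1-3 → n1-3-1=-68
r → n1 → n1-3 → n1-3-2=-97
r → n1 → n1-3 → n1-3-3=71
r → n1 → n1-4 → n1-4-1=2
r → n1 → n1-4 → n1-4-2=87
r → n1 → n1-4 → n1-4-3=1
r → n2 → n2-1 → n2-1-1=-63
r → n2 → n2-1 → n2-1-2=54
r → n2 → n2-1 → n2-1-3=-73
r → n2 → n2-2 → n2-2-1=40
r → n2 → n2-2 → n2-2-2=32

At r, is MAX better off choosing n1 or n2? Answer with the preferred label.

n2

n1-1 (MAX): max(27, -73) = 27
n1-2 (MAX): max(-6, 86, -83) = 86
n1-3 (MAX): max(-68, -97, 71) = 71
n1-4 (MAX): max(2, 87, 1) = 87
n1 (MIN): min(27, 86, 71, 87) = 27
n2-1 (MAX): max(-63, 54, -73) = 54
n2-2 (MAX): max(40, 32) = 40
n2 (MIN): min(54, 40) = 40
MAX prefers the higher value; n1=27, n2=40. n2 is better since 40 > 27.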